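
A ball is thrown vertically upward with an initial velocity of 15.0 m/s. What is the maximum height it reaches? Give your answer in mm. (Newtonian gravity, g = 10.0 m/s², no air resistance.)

h_max = v₀² / (2g) = 15.0² / (2 × 10.0) = 225.0 / 20.0 = 11.25 m
h_max = 11.25 m / 0.001 = 11250 mm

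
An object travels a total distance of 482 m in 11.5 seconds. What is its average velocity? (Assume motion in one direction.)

v_avg = Δd / Δt = 482 / 11.5 = 41.91 m/s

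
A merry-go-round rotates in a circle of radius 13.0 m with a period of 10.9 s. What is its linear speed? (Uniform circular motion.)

v = 2πr/T = 2π×13.0/10.9 = 7.49 m/s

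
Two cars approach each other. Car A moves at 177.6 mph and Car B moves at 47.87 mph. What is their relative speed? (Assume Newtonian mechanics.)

v_rel = v_A + v_B = 177.6 + 47.87 = 225.47 mph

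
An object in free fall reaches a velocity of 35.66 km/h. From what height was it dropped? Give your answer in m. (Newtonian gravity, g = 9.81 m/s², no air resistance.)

v = 35.66 km/h × 0.2777777777777778 = 9.90556 m/s
h = v² / (2g) = 9.90556² / (2 × 9.81) = 5.001 m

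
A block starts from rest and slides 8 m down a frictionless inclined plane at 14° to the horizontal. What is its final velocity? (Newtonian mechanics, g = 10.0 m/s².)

a = g sin(θ) = 10.0 × sin(14°) = 2.4192 m/s²
v = √(2ad) = √(2 × 2.4192 × 8) = 6.22 m/s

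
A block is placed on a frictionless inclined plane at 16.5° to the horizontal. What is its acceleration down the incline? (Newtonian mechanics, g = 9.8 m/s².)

a = g sin(θ) = 9.8 × sin(16.5°) = 9.8 × 0.284 = 2.78 m/s²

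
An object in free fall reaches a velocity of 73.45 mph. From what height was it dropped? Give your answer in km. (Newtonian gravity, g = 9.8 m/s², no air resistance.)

v = 73.45 mph × 0.44704 = 32.8351 m/s
h = v² / (2g) = 32.8351² / (2 × 9.8) = 55.0073 m
h = 55.0073 m / 1000.0 = 0.05501 km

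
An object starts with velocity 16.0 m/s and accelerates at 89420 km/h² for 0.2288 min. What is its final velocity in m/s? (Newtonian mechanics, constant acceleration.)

a = 89420 km/h² × 7.716049382716049e-05 = 6.89969 m/s²
t = 0.2288 min × 60.0 = 13.728 s
v = v₀ + a × t = 16.0 + 6.89969 × 13.728 = 110.7 m/s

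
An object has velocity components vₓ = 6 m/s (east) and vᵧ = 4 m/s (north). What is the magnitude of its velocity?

|v| = √(vₓ² + vᵧ²) = √(6² + 4²) = √(52) = 7.21 m/s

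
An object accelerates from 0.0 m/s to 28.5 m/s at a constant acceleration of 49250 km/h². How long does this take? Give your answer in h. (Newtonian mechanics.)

a = 49250 km/h² × 7.716049382716049e-05 = 3.80015 m/s²
t = (v - v₀) / a = (28.5 - 0.0) / 3.80015 = 7.4997 s
t = 7.4997 s / 3600.0 = 0.002083 h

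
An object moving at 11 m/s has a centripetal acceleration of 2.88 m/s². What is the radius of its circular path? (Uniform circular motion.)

r = v²/a_c = 11²/2.88 = 42.01 m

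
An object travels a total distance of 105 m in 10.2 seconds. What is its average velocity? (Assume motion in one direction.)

v_avg = Δd / Δt = 105 / 10.2 = 10.29 m/s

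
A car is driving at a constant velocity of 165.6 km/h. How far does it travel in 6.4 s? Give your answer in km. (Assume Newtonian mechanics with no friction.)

v = 165.6 km/h × 0.2777777777777778 = 46.0 m/s
d = v × t = 46.0 × 6.4 = 294.4 m
d = 294.4 m / 1000.0 = 0.2944 km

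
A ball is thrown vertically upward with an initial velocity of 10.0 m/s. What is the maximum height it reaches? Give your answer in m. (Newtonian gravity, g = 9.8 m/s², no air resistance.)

h_max = v₀² / (2g) = 10.0² / (2 × 9.8) = 100.0 / 19.6 = 5.102 m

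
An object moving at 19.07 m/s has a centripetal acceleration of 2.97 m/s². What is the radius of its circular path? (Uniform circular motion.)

r = v²/a_c = 19.07²/2.97 = 122.45 m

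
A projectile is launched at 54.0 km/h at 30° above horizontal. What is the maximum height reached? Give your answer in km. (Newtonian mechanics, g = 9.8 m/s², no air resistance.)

v₀ = 54.0 km/h × 0.2777777777777778 = 15.0 m/s
H = v₀² × sin²(θ) / (2g) = 15.0² × sin(30°)² / (2 × 9.8) = 225.0 × 0.25 / 19.6 = 2.8699 m
H = 2.8699 m / 1000.0 = 0.00287 km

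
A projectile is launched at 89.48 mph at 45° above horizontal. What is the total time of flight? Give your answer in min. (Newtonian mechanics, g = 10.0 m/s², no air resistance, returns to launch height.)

v₀ = 89.48 mph × 0.44704 = 40.0011 m/s
T = 2 × v₀ × sin(θ) / g = 2 × 40.0011 × sin(45°) / 10.0 = 2 × 40.0011 × 0.707107 / 10.0 = 5.65701 s
T = 5.65701 s / 60.0 = 0.09428 min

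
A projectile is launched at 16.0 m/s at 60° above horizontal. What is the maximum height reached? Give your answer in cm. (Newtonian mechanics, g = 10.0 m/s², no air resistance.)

H = v₀² × sin²(θ) / (2g) = 16.0² × sin(60°)² / (2 × 10.0) = 256.0 × 0.75 / 20.0 = 9.6 m
H = 9.6 m / 0.01 = 960.0 cm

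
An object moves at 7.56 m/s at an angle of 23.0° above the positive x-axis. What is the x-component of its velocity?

vₓ = v cos(θ) = 7.56 × cos(23.0°) = 6.96 m/s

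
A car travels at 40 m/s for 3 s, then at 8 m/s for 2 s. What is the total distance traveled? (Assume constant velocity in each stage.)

d₁ = v₁t₁ = 40 × 3 = 120 m
d₂ = v₂t₂ = 8 × 2 = 16 m
d_total = 120 + 16 = 136 m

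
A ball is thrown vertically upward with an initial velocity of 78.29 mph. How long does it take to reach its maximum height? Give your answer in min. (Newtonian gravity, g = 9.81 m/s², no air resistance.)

v₀ = 78.29 mph × 0.44704 = 34.9988 m/s
t_up = v₀ / g = 34.9988 / 9.81 = 3.56767 s
t_up = 3.56767 s / 60.0 = 0.05946 min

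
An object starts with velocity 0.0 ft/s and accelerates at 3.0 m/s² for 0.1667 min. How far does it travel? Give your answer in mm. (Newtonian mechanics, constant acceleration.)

v₀ = 0.0 ft/s × 0.3048 = 0.0 m/s
t = 0.1667 min × 60.0 = 10.002 s
d = v₀ × t + ½ × a × t² = 0.0 × 10.002 + 0.5 × 3.0 × 10.002² = 150.06 m
d = 150.06 m / 0.001 = 150100 mm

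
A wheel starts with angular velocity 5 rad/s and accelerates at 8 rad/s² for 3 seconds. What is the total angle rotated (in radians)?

θ = ω₀t + ½αt² = 5×3 + ½×8×3² = 51.0 rad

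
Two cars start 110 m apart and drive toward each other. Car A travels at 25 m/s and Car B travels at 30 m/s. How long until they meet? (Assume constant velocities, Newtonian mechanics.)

Combined speed: v_combined = 25 + 30 = 55 m/s
Time to meet: t = d/v_combined = 110/55 = 2.0 s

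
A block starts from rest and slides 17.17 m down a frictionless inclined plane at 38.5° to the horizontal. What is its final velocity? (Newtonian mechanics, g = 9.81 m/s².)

a = g sin(θ) = 9.81 × sin(38.5°) = 6.1069 m/s²
v = √(2ad) = √(2 × 6.1069 × 17.17) = 14.48 m/s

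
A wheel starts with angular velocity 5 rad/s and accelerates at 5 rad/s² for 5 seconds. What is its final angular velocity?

ω = ω₀ + αt = 5 + 5 × 5 = 30 rad/s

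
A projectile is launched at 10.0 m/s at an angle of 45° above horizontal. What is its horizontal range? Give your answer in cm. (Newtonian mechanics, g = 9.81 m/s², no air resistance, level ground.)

R = v₀² × sin(2θ) / g = 10.0² × sin(2 × 45°) / 9.81 = 100.0 × 1.0 / 9.81 = 10.1937 m
R = 10.1937 m / 0.01 = 1019 cm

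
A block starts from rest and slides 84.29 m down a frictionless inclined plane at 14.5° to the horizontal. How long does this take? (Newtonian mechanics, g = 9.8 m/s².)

a = g sin(θ) = 9.8 × sin(14.5°) = 2.4537 m/s²
t = √(2d/a) = √(2 × 84.29 / 2.4537) = 8.29 s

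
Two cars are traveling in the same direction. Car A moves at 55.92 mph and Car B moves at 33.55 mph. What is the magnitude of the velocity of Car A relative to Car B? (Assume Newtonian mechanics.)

v_rel = |v_A - v_B| = |55.92 - 33.55| = 22.37 mph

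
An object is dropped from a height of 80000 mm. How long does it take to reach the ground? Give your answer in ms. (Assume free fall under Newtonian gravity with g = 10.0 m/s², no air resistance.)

h = 80000 mm × 0.001 = 80.0 m
t = √(2h/g) = √(2 × 80.0 / 10.0) = 4.0 s
t = 4.0 s / 0.001 = 4000 ms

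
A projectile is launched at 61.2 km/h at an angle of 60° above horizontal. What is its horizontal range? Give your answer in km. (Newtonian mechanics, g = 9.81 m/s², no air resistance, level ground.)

v₀ = 61.2 km/h × 0.2777777777777778 = 17.0 m/s
R = v₀² × sin(2θ) / g = 17.0² × sin(2 × 60°) / 9.81 = 289.0 × 0.866025 / 9.81 = 25.5129 m
R = 25.5129 m / 1000.0 = 0.02551 km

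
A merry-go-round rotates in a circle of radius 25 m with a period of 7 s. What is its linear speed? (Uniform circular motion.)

v = 2πr/T = 2π×25/7 = 22.44 m/s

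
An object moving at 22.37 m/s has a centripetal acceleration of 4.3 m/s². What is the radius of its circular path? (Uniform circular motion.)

r = v²/a_c = 22.37²/4.3 = 116.38 m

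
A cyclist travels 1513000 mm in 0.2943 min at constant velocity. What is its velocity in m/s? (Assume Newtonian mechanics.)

d = 1513000 mm × 0.001 = 1513.0 m
t = 0.2943 min × 60.0 = 17.658 s
v = d / t = 1513.0 / 17.658 = 85.68 m/s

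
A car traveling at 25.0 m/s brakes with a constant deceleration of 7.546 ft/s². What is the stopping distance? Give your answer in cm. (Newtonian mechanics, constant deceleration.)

a = 7.546 ft/s² × 0.3048 = 2.30002 m/s²
d = v₀² / (2a) = 25.0² / (2 × 2.30002) = 625.0 / 4.60004 = 135.868 m
d = 135.868 m / 0.01 = 13590 cm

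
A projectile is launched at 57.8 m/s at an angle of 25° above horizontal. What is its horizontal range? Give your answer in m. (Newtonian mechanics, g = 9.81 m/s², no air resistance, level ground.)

R = v₀² × sin(2θ) / g = 57.8² × sin(2 × 25°) / 9.81 = 3340.84 × 0.766044 / 9.81 = 260.9 m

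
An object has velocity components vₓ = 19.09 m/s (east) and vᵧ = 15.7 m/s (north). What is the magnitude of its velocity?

|v| = √(vₓ² + vᵧ²) = √(19.09² + 15.7²) = √(610.9181) = 24.72 m/s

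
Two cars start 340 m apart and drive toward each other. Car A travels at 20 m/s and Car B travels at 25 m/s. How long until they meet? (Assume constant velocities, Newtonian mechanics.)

Combined speed: v_combined = 20 + 25 = 45 m/s
Time to meet: t = d/v_combined = 340/45 = 7.56 s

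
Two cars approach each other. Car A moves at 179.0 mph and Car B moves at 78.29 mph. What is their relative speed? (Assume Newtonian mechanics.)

v_rel = v_A + v_B = 179.0 + 78.29 = 257.29 mph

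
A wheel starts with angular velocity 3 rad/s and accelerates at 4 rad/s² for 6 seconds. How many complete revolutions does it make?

θ = ω₀t + ½αt² = 3×6 + ½×4×6² = 90.0 rad
Total revolutions = θ/(2π) = 90.0/(2π) = 14.32
Complete revolutions = ⌊14.32⌋ = 14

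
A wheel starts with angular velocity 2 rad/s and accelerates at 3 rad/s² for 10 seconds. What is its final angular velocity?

ω = ω₀ + αt = 2 + 3 × 10 = 32 rad/s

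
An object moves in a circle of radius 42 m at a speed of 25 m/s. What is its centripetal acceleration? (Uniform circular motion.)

a_c = v²/r = 25²/42 = 625/42 = 14.88 m/s²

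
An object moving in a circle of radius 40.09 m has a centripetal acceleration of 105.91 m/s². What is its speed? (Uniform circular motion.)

v = √(a_c × r) = √(105.91 × 40.09) = 65.16 m/s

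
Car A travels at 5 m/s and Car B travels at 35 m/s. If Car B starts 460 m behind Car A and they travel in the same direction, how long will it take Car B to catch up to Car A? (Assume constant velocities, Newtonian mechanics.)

Relative speed: v_rel = 35 - 5 = 30 m/s
Time to catch: t = d₀/v_rel = 460/30 = 15.33 s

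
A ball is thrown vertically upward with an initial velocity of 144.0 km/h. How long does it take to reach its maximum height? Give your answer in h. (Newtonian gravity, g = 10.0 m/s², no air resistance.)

v₀ = 144.0 km/h × 0.2777777777777778 = 40.0 m/s
t_up = v₀ / g = 40.0 / 10.0 = 4.0 s
t_up = 4.0 s / 3600.0 = 0.001111 h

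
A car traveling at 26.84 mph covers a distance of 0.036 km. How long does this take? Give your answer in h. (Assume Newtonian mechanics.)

d = 0.036 km × 1000.0 = 36.0 m
v = 26.84 mph × 0.44704 = 11.9986 m/s
t = d / v = 36.0 / 11.9986 = 3.00035 s
t = 3.00035 s / 3600.0 = 0.0008334 h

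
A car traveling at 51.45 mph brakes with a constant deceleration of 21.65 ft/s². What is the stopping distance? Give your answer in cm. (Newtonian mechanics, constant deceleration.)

v₀ = 51.45 mph × 0.44704 = 23.0002 m/s
a = 21.65 ft/s² × 0.3048 = 6.59892 m/s²
d = v₀² / (2a) = 23.0002² / (2 × 6.59892) = 529.009 / 13.1978 = 40.0831 m
d = 40.0831 m / 0.01 = 4008 cm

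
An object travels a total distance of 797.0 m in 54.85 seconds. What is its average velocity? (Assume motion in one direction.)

v_avg = Δd / Δt = 797.0 / 54.85 = 14.53 m/s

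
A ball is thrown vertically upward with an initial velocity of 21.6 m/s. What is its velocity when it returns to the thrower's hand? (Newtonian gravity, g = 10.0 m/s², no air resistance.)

By conservation of energy (no air resistance), the ball returns to the throw height with the same speed as launch, but directed downward.
|v_ground| = v₀ = 21.6 m/s
v_ground = 21.6 m/s (downward)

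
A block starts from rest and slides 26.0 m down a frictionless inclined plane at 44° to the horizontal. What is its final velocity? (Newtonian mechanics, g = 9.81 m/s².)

a = g sin(θ) = 9.81 × sin(44°) = 6.8146 m/s²
v = √(2ad) = √(2 × 6.8146 × 26.0) = 18.82 m/s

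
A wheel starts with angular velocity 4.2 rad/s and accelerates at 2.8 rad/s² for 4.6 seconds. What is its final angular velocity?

ω = ω₀ + αt = 4.2 + 2.8 × 4.6 = 17.08 rad/s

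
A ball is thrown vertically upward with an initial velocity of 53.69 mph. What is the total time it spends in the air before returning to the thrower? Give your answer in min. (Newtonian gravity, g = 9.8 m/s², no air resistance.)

v₀ = 53.69 mph × 0.44704 = 24.0016 m/s
t_total = 2 × v₀ / g = 2 × 24.0016 / 9.8 = 4.89829 s
t_total = 4.89829 s / 60.0 = 0.08164 min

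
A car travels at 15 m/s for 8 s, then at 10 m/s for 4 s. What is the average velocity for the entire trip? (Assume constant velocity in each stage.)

d₁ = v₁t₁ = 15 × 8 = 120 m
d₂ = v₂t₂ = 10 × 4 = 40 m
d_total = 160 m, t_total = 12 s
v_avg = d_total/t_total = 160/12 = 13.33 m/s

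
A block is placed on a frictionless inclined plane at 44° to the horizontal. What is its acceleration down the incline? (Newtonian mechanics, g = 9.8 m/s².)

a = g sin(θ) = 9.8 × sin(44°) = 9.8 × 0.6947 = 6.81 m/s²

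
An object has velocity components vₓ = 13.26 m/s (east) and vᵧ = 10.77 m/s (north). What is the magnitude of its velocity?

|v| = √(vₓ² + vᵧ²) = √(13.26² + 10.77²) = √(291.8205) = 17.08 m/s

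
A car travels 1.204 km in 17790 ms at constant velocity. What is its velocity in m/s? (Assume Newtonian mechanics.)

d = 1.204 km × 1000.0 = 1204.0 m
t = 17790 ms × 0.001 = 17.79 s
v = d / t = 1204.0 / 17.79 = 67.68 m/s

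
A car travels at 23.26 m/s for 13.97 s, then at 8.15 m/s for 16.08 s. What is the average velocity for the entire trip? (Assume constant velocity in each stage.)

d₁ = v₁t₁ = 23.26 × 13.97 = 324.9422 m
d₂ = v₂t₂ = 8.15 × 16.08 = 131.052 m
d_total = 455.9942 m, t_total = 30.05 s
v_avg = d_total/t_total = 455.9942/30.05 = 15.17 m/s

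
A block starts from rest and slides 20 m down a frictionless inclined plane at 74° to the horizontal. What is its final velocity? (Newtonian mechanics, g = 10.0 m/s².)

a = g sin(θ) = 10.0 × sin(74°) = 9.6126 m/s²
v = √(2ad) = √(2 × 9.6126 × 20) = 19.61 m/s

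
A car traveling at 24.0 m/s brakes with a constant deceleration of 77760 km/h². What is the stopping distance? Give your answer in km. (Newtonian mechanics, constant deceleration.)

a = 77760 km/h² × 7.716049382716049e-05 = 6.0 m/s²
d = v₀² / (2a) = 24.0² / (2 × 6.0) = 576.0 / 12.0 = 48.0 m
d = 48.0 m / 1000.0 = 0.048 km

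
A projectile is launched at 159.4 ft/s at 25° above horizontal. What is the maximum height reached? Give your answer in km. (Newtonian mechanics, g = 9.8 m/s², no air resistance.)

v₀ = 159.4 ft/s × 0.3048 = 48.5851 m/s
H = v₀² × sin²(θ) / (2g) = 48.5851² × sin(25°)² / (2 × 9.8) = 2360.51 × 0.178606 / 19.6 = 21.5103 m
H = 21.5103 m / 1000.0 = 0.02151 km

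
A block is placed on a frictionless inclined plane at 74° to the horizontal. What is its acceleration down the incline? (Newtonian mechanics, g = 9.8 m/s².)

a = g sin(θ) = 9.8 × sin(74°) = 9.8 × 0.9613 = 9.42 m/s²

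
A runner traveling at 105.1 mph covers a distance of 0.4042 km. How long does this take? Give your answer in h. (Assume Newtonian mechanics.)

d = 0.4042 km × 1000.0 = 404.2 m
v = 105.1 mph × 0.44704 = 46.9839 m/s
t = d / v = 404.2 / 46.9839 = 8.60295 s
t = 8.60295 s / 3600.0 = 0.00239 h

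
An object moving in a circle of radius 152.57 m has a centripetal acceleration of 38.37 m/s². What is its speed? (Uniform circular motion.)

v = √(a_c × r) = √(38.37 × 152.57) = 76.51 m/s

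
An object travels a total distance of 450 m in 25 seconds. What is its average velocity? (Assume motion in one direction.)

v_avg = Δd / Δt = 450 / 25 = 18.0 m/s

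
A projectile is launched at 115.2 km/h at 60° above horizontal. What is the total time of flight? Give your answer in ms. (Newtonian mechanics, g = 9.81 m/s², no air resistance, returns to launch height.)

v₀ = 115.2 km/h × 0.2777777777777778 = 32.0 m/s
T = 2 × v₀ × sin(θ) / g = 2 × 32.0 × sin(60°) / 9.81 = 2 × 32.0 × 0.866025 / 9.81 = 5.64991 s
T = 5.64991 s / 0.001 = 5650 ms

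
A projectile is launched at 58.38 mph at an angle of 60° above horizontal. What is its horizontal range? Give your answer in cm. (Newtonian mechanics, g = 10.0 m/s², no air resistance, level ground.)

v₀ = 58.38 mph × 0.44704 = 26.0982 m/s
R = v₀² × sin(2θ) / g = 26.0982² × sin(2 × 60°) / 10.0 = 681.116 × 0.866025 / 10.0 = 58.9863 m
R = 58.9863 m / 0.01 = 5899 cm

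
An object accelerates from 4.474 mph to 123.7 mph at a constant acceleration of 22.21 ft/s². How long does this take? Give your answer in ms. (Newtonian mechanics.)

v₀ = 4.474 mph × 0.44704 = 2.00006 m/s
v = 123.7 mph × 0.44704 = 55.2988 m/s
a = 22.21 ft/s² × 0.3048 = 6.76961 m/s²
t = (v - v₀) / a = (55.2988 - 2.00006) / 6.76961 = 7.87324 s
t = 7.87324 s / 0.001 = 7873 ms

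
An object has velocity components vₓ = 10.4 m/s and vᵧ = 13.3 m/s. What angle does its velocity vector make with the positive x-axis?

θ = arctan(vᵧ/vₓ) = arctan(13.3/10.4) = 51.98°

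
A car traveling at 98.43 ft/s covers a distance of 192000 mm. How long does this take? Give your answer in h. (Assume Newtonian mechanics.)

d = 192000 mm × 0.001 = 192.0 m
v = 98.43 ft/s × 0.3048 = 30.0015 m/s
t = d / v = 192.0 / 30.0015 = 6.39968 s
t = 6.39968 s / 3600.0 = 0.001778 h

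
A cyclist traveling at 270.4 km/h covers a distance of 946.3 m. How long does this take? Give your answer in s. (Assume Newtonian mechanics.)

v = 270.4 km/h × 0.2777777777777778 = 75.1111 m/s
t = d / v = 946.3 / 75.1111 = 12.6 s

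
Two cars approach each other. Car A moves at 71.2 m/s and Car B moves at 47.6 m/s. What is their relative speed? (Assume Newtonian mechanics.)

v_rel = v_A + v_B = 71.2 + 47.6 = 118.8 m/s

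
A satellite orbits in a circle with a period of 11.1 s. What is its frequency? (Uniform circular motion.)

f = 1/T = 1/11.1 = 0.0901 Hz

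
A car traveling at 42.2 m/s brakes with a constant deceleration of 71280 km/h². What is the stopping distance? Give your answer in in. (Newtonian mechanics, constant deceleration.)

a = 71280 km/h² × 7.716049382716049e-05 = 5.5 m/s²
d = v₀² / (2a) = 42.2² / (2 × 5.5) = 1780.84 / 11.0 = 161.895 m
d = 161.895 m / 0.0254 = 6374 in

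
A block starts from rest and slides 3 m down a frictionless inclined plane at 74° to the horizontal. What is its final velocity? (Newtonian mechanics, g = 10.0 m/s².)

a = g sin(θ) = 10.0 × sin(74°) = 9.6126 m/s²
v = √(2ad) = √(2 × 9.6126 × 3) = 7.59 m/s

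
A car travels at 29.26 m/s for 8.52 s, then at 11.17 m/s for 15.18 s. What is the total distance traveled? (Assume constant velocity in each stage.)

d₁ = v₁t₁ = 29.26 × 8.52 = 249.2952 m
d₂ = v₂t₂ = 11.17 × 15.18 = 169.5606 m
d_total = 249.2952 + 169.5606 = 418.86 m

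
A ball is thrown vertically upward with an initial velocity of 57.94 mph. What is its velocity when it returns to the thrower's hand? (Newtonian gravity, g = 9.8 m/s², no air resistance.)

By conservation of energy (no air resistance), the ball returns to the throw height with the same speed as launch, but directed downward.
|v_ground| = v₀ = 57.94 mph
v_ground = 57.94 mph (downward)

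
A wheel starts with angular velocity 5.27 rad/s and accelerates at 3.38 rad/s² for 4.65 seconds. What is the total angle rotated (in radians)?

θ = ω₀t + ½αt² = 5.27×4.65 + ½×3.38×4.65² = 61.05 rad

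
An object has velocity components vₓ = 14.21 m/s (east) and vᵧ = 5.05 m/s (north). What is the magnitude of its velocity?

|v| = √(vₓ² + vᵧ²) = √(14.21² + 5.05²) = √(227.4266) = 15.08 m/s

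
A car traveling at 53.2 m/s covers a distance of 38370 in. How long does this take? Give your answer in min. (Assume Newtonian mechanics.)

d = 38370 in × 0.0254 = 974.598 m
t = d / v = 974.598 / 53.2 = 18.3195 s
t = 18.3195 s / 60.0 = 0.3053 min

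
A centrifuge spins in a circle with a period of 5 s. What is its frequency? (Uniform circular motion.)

f = 1/T = 1/5 = 0.2 Hz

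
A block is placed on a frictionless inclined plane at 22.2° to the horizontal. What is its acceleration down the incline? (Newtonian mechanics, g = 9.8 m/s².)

a = g sin(θ) = 9.8 × sin(22.2°) = 9.8 × 0.3778 = 3.7 m/s²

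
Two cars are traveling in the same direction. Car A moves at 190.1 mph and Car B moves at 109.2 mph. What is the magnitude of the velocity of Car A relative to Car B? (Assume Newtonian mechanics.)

v_rel = |v_A - v_B| = |190.1 - 109.2| = 80.9 mph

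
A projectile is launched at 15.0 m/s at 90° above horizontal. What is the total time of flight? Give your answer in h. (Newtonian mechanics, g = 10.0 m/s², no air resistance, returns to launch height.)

T = 2 × v₀ × sin(θ) / g = 2 × 15.0 × sin(90°) / 10.0 = 2 × 15.0 × 1.0 / 10.0 = 3.0 s
T = 3.0 s / 3600.0 = 0.0008333 h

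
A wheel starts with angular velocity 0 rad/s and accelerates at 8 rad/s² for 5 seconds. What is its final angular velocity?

ω = ω₀ + αt = 0 + 8 × 5 = 40 rad/s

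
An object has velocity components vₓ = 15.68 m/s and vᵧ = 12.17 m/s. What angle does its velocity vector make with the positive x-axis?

θ = arctan(vᵧ/vₓ) = arctan(12.17/15.68) = 37.82°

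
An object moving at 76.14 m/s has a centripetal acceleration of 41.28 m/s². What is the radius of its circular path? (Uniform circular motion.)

r = v²/a_c = 76.14²/41.28 = 140.44 m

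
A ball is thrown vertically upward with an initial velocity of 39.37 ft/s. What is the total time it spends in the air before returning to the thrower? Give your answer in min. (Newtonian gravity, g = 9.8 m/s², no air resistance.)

v₀ = 39.37 ft/s × 0.3048 = 12.0 m/s
t_total = 2 × v₀ / g = 2 × 12.0 / 9.8 = 2.44898 s
t_total = 2.44898 s / 60.0 = 0.04082 min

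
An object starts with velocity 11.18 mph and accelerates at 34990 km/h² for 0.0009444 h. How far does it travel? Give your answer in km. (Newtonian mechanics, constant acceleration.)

v₀ = 11.18 mph × 0.44704 = 4.99791 m/s
a = 34990 km/h² × 7.716049382716049e-05 = 2.69985 m/s²
t = 0.0009444 h × 3600.0 = 3.39984 s
d = v₀ × t + ½ × a × t² = 4.99791 × 3.39984 + 0.5 × 2.69985 × 3.39984² = 32.5958 m
d = 32.5958 m / 1000.0 = 0.0326 km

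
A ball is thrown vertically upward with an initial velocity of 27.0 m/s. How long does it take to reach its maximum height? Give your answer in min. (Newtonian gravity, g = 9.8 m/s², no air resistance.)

t_up = v₀ / g = 27.0 / 9.8 = 2.7551 s
t_up = 2.7551 s / 60.0 = 0.04592 min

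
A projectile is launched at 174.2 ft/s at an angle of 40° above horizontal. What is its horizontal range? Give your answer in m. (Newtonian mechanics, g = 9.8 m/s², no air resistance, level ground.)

v₀ = 174.2 ft/s × 0.3048 = 53.0962 m/s
R = v₀² × sin(2θ) / g = 53.0962² × sin(2 × 40°) / 9.8 = 2819.21 × 0.984808 / 9.8 = 283.3 m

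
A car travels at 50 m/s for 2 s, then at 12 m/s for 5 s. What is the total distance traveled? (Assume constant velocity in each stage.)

d₁ = v₁t₁ = 50 × 2 = 100 m
d₂ = v₂t₂ = 12 × 5 = 60 m
d_total = 100 + 60 = 160 m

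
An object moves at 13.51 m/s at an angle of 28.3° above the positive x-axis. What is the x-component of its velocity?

vₓ = v cos(θ) = 13.51 × cos(28.3°) = 11.9 m/s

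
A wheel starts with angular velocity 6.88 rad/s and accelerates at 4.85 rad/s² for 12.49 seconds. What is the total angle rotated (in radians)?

θ = ω₀t + ½αt² = 6.88×12.49 + ½×4.85×12.49² = 464.23 rad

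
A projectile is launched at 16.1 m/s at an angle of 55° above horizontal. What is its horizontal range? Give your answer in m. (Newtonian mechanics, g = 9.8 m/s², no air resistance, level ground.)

R = v₀² × sin(2θ) / g = 16.1² × sin(2 × 55°) / 9.8 = 259.21 × 0.939693 / 9.8 = 24.85 m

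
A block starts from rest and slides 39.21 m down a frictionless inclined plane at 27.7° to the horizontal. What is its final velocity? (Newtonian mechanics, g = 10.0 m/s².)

a = g sin(θ) = 10.0 × sin(27.7°) = 4.6484 m/s²
v = √(2ad) = √(2 × 4.6484 × 39.21) = 19.09 m/s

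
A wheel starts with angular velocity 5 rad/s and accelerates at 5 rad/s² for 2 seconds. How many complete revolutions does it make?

θ = ω₀t + ½αt² = 5×2 + ½×5×2² = 20.0 rad
Total revolutions = θ/(2π) = 20.0/(2π) = 3.18
Complete revolutions = ⌊3.18⌋ = 3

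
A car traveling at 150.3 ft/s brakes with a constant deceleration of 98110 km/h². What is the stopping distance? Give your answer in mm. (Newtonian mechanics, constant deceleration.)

v₀ = 150.3 ft/s × 0.3048 = 45.8114 m/s
a = 98110 km/h² × 7.716049382716049e-05 = 7.57022 m/s²
d = v₀² / (2a) = 45.8114² / (2 × 7.57022) = 2098.68 / 15.1404 = 138.615 m
d = 138.615 m / 0.001 = 138600 mm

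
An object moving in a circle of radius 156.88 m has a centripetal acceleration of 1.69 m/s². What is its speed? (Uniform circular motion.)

v = √(a_c × r) = √(1.69 × 156.88) = 16.28 m/s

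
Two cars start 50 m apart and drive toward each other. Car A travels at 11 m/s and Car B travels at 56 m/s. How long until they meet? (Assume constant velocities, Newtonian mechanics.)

Combined speed: v_combined = 11 + 56 = 67 m/s
Time to meet: t = d/v_combined = 50/67 = 0.75 s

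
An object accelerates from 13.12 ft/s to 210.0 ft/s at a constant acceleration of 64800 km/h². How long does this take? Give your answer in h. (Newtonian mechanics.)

v₀ = 13.12 ft/s × 0.3048 = 3.99898 m/s
v = 210.0 ft/s × 0.3048 = 64.008 m/s
a = 64800 km/h² × 7.716049382716049e-05 = 5.0 m/s²
t = (v - v₀) / a = (64.008 - 3.99898) / 5.0 = 12.0018 s
t = 12.0018 s / 3600.0 = 0.003334 h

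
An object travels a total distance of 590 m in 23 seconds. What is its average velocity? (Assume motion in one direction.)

v_avg = Δd / Δt = 590 / 23 = 25.65 m/s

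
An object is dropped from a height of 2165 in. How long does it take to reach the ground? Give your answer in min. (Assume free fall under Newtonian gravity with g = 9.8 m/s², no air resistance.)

h = 2165 in × 0.0254 = 54.991 m
t = √(2h/g) = √(2 × 54.991 / 9.8) = 3.35002 s
t = 3.35002 s / 60.0 = 0.05583 min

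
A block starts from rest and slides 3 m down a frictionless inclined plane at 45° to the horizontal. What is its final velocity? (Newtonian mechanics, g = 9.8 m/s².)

a = g sin(θ) = 9.8 × sin(45°) = 6.9296 m/s²
v = √(2ad) = √(2 × 6.9296 × 3) = 6.45 m/s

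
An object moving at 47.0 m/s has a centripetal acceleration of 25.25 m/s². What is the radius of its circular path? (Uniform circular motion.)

r = v²/a_c = 47.0²/25.25 = 87.49 m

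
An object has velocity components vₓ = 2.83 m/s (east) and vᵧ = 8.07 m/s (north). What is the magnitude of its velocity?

|v| = √(vₓ² + vᵧ²) = √(2.83² + 8.07²) = √(73.1338) = 8.55 m/s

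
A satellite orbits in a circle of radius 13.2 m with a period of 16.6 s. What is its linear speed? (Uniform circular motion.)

v = 2πr/T = 2π×13.2/16.6 = 5.0 m/s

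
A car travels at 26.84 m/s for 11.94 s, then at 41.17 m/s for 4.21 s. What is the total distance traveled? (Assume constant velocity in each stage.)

d₁ = v₁t₁ = 26.84 × 11.94 = 320.4696 m
d₂ = v₂t₂ = 41.17 × 4.21 = 173.3257 m
d_total = 320.4696 + 173.3257 = 493.8 m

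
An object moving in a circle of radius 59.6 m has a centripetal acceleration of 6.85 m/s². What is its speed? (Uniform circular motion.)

v = √(a_c × r) = √(6.85 × 59.6) = 20.21 m/s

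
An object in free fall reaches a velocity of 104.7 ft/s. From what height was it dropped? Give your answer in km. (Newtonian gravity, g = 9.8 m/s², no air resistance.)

v = 104.7 ft/s × 0.3048 = 31.9126 m/s
h = v² / (2g) = 31.9126² / (2 × 9.8) = 51.9599 m
h = 51.9599 m / 1000.0 = 0.05196 km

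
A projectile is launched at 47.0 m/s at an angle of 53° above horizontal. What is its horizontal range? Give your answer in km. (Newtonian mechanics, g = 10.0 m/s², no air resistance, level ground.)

R = v₀² × sin(2θ) / g = 47.0² × sin(2 × 53°) / 10.0 = 2209.0 × 0.961262 / 10.0 = 212.343 m
R = 212.343 m / 1000.0 = 0.2123 km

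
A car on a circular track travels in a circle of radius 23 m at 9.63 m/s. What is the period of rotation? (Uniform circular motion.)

T = 2πr/v = 2π×23/9.63 = 15.01 s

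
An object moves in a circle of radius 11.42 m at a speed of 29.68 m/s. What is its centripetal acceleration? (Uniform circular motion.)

a_c = v²/r = 29.68²/11.42 = 880.9024/11.42 = 77.14 m/s²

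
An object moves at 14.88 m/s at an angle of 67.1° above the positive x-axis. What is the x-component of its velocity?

vₓ = v cos(θ) = 14.88 × cos(67.1°) = 5.79 m/s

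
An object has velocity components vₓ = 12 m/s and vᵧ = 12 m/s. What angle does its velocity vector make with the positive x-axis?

θ = arctan(vᵧ/vₓ) = arctan(12/12) = 45.0°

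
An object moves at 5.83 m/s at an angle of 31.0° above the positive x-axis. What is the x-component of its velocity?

vₓ = v cos(θ) = 5.83 × cos(31.0°) = 5.0 m/s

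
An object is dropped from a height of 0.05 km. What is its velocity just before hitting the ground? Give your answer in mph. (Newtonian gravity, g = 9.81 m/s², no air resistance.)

h = 0.05 km × 1000.0 = 50.0 m
v = √(2gh) = √(2 × 9.81 × 50.0) = 31.3209 m/s
v = 31.3209 m/s / 0.44704 = 70.06 mph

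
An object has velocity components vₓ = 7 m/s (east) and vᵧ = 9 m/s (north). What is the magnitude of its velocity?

|v| = √(vₓ² + vᵧ²) = √(7² + 9²) = √(130) = 11.4 m/s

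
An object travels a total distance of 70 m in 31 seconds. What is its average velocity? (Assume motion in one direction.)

v_avg = Δd / Δt = 70 / 31 = 2.26 m/s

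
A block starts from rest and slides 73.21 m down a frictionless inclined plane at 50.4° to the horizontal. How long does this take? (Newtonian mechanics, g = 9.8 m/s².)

a = g sin(θ) = 9.8 × sin(50.4°) = 7.551 m/s²
t = √(2d/a) = √(2 × 73.21 / 7.551) = 4.4 s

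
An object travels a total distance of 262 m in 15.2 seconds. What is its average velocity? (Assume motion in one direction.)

v_avg = Δd / Δt = 262 / 15.2 = 17.24 m/s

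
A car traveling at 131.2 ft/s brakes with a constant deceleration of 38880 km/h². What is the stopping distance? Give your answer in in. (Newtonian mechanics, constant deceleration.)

v₀ = 131.2 ft/s × 0.3048 = 39.9898 m/s
a = 38880 km/h² × 7.716049382716049e-05 = 3.0 m/s²
d = v₀² / (2a) = 39.9898² / (2 × 3.0) = 1599.18 / 6.0 = 266.53 m
d = 266.53 m / 0.0254 = 10490 in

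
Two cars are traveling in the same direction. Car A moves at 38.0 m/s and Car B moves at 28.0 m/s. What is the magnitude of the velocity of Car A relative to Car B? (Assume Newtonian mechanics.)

v_rel = |v_A - v_B| = |38.0 - 28.0| = 10.0 m/s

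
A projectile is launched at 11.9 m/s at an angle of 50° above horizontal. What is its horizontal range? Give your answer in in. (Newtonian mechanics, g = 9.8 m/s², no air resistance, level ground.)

R = v₀² × sin(2θ) / g = 11.9² × sin(2 × 50°) / 9.8 = 141.61 × 0.984808 / 9.8 = 14.2305 m
R = 14.2305 m / 0.0254 = 560.3 in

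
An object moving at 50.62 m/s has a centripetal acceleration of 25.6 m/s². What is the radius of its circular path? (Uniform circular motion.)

r = v²/a_c = 50.62²/25.6 = 100.09 m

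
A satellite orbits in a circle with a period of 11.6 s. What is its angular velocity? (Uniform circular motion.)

ω = 2π/T = 2π/11.6 = 0.5417 rad/s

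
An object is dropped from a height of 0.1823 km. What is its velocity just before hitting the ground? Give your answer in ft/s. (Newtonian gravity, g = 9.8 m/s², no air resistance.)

h = 0.1823 km × 1000.0 = 182.3 m
v = √(2gh) = √(2 × 9.8 × 182.3) = 59.7752 m/s
v = 59.7752 m/s / 0.3048 = 196.1 ft/s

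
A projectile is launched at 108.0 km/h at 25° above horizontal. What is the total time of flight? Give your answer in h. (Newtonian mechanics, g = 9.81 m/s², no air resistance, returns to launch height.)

v₀ = 108.0 km/h × 0.2777777777777778 = 30.0 m/s
T = 2 × v₀ × sin(θ) / g = 2 × 30.0 × sin(25°) / 9.81 = 2 × 30.0 × 0.422618 / 9.81 = 2.58482 s
T = 2.58482 s / 3600.0 = 0.000718 h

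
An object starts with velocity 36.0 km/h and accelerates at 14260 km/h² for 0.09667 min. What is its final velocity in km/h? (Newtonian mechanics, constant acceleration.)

v₀ = 36.0 km/h × 0.2777777777777778 = 10.0 m/s
a = 14260 km/h² × 7.716049382716049e-05 = 1.10031 m/s²
t = 0.09667 min × 60.0 = 5.8002 s
v = v₀ + a × t = 10.0 + 1.10031 × 5.8002 = 16.382 m/s
v = 16.382 m/s / 0.2777777777777778 = 58.98 km/h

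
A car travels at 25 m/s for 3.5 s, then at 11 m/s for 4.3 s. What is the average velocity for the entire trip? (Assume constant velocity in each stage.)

d₁ = v₁t₁ = 25 × 3.5 = 87.5 m
d₂ = v₂t₂ = 11 × 4.3 = 47.3 m
d_total = 134.8 m, t_total = 7.8 s
v_avg = d_total/t_total = 134.8/7.8 = 17.28 m/s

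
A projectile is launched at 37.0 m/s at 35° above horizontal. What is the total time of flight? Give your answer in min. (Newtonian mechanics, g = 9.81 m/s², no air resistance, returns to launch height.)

T = 2 × v₀ × sin(θ) / g = 2 × 37.0 × sin(35°) / 9.81 = 2 × 37.0 × 0.573576 / 9.81 = 4.32667 s
T = 4.32667 s / 60.0 = 0.07211 min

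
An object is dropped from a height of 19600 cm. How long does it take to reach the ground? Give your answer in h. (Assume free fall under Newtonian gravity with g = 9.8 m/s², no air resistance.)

h = 19600 cm × 0.01 = 196.0 m
t = √(2h/g) = √(2 × 196.0 / 9.8) = 6.32456 s
t = 6.32456 s / 3600.0 = 0.001757 h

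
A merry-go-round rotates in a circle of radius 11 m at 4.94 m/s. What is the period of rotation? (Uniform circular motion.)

T = 2πr/v = 2π×11/4.94 = 13.99 s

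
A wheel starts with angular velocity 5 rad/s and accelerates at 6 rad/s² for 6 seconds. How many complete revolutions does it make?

θ = ω₀t + ½αt² = 5×6 + ½×6×6² = 138.0 rad
Total revolutions = θ/(2π) = 138.0/(2π) = 21.96
Complete revolutions = ⌊21.96⌋ = 21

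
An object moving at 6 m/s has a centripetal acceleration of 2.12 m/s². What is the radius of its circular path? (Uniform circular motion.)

r = v²/a_c = 6²/2.12 = 16.98 m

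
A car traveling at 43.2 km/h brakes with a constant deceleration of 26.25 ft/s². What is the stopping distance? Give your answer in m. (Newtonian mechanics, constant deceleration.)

v₀ = 43.2 km/h × 0.2777777777777778 = 12.0 m/s
a = 26.25 ft/s² × 0.3048 = 8.001 m/s²
d = v₀² / (2a) = 12.0² / (2 × 8.001) = 144.0 / 16.002 = 8.999 m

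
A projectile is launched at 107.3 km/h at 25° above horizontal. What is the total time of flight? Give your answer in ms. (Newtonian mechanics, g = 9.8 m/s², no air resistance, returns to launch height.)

v₀ = 107.3 km/h × 0.2777777777777778 = 29.8056 m/s
T = 2 × v₀ × sin(θ) / g = 2 × 29.8056 × sin(25°) / 9.8 = 2 × 29.8056 × 0.422618 / 9.8 = 2.57069 s
T = 2.57069 s / 0.001 = 2571 ms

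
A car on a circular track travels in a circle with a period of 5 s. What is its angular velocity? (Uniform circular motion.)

ω = 2π/T = 2π/5 = 1.2566 rad/s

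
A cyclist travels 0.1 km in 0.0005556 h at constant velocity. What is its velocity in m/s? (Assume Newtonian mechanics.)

d = 0.1 km × 1000.0 = 100.0 m
t = 0.0005556 h × 3600.0 = 2.00016 s
v = d / t = 100.0 / 2.00016 = 50.0 m/s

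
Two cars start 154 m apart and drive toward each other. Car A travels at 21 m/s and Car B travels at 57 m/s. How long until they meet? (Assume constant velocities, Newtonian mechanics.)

Combined speed: v_combined = 21 + 57 = 78 m/s
Time to meet: t = d/v_combined = 154/78 = 1.97 s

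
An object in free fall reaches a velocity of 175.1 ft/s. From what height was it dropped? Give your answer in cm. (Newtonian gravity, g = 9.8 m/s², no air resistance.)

v = 175.1 ft/s × 0.3048 = 53.3705 m/s
h = v² / (2g) = 53.3705² / (2 × 9.8) = 145.327 m
h = 145.327 m / 0.01 = 14530 cm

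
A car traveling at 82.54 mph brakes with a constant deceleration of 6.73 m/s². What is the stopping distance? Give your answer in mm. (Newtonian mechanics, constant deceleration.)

v₀ = 82.54 mph × 0.44704 = 36.8987 m/s
d = v₀² / (2a) = 36.8987² / (2 × 6.73) = 1361.51 / 13.46 = 101.152 m
d = 101.152 m / 0.001 = 101200 mm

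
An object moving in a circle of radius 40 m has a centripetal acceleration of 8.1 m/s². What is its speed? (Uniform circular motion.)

v = √(a_c × r) = √(8.1 × 40) = 18.0 m/s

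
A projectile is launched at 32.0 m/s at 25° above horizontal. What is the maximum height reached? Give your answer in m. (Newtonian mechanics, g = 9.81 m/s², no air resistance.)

H = v₀² × sin²(θ) / (2g) = 32.0² × sin(25°)² / (2 × 9.81) = 1024.0 × 0.178606 / 19.62 = 9.322 m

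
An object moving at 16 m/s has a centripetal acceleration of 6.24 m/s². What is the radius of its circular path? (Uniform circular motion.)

r = v²/a_c = 16²/6.24 = 41.03 m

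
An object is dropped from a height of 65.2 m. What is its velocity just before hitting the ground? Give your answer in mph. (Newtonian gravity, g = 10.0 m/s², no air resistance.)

v = √(2gh) = √(2 × 10.0 × 65.2) = 36.1109 m/s
v = 36.1109 m/s / 0.44704 = 80.78 mph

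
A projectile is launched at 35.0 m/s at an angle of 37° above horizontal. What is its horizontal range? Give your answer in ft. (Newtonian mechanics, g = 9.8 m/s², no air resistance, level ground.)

R = v₀² × sin(2θ) / g = 35.0² × sin(2 × 37°) / 9.8 = 1225.0 × 0.961262 / 9.8 = 120.158 m
R = 120.158 m / 0.3048 = 394.2 ft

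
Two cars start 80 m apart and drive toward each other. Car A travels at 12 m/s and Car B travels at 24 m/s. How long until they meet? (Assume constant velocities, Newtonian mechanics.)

Combined speed: v_combined = 12 + 24 = 36 m/s
Time to meet: t = d/v_combined = 80/36 = 2.22 s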